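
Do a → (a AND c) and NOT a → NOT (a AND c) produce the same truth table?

No, Inverse is not equivalent to original (counterexample: b=0, a=1, c=0)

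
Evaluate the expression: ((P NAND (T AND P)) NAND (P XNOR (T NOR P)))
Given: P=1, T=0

Substituting: ((1 NAND (0 AND 1)) NAND (1 XNOR (0 NOR 1)))
= 1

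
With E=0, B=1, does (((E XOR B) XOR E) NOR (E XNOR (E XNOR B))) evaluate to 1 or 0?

Substituting: (((0 XOR 1) XOR 0) NOR (0 XNOR (0 XNOR 1)))
= 0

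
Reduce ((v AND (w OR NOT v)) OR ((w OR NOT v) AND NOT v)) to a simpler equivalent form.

By distribution ((E AND v) OR (E AND NOT v) = E):
= (w OR NOT v)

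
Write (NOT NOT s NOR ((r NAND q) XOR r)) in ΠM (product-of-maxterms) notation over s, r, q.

ΠM(0, 1, 3, 4, 5, 6, 7) = (s OR r OR q) AND (s OR r OR NOT q) AND (s OR NOT r OR NOT q) AND (NOT s OR r OR q) AND (NOT s OR r OR NOT q) AND (NOT s OR NOT r OR q) AND (NOT s OR NOT r OR NOT q)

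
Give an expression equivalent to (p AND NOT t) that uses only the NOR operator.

((p NOR p) NOR ((t NOR t) NOR (t NOR t)))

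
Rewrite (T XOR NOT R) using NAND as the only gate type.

((T NAND (T NAND (R NAND R))) NAND ((R NAND R) NAND (T NAND (R NAND R))))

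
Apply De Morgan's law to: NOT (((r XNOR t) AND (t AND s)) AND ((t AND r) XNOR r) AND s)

NOT ((r XNOR t) AND (t AND s)) OR NOT ((t AND r) XNOR r) OR NOT s
De Morgan's: NOT(AND of terms) = OR of negations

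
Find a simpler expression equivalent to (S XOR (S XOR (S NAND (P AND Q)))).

By XOR self-cancellation ((E XOR v) XOR v = E):
= (S NAND (P AND Q))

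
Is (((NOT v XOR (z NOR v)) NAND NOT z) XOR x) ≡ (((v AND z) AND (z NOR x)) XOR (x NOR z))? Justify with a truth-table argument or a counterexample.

No. Counterexample: with z=1, x=0, v=0, Expression 1 = 1 but Expression 2 = 0.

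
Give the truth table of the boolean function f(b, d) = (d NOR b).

b | d | Output
--------------
0 | 0 | 1
0 | 1 | 0
1 | 0 | 0
1 | 1 | 0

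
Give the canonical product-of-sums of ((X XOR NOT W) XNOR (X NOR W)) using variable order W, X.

ΠM(3) = (NOT W OR NOT X)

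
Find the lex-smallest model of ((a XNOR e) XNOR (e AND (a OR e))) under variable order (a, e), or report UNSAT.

a=1, e=0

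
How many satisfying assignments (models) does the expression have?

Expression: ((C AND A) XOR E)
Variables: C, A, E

Satisfying assignments: (0,0,1), (0,1,1), (1,0,1), (1,1,0)
Count: 4 out of 8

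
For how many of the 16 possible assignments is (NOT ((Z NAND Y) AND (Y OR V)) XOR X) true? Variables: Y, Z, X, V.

Satisfying assignments: (0,0,0,0), (0,0,1,1), (0,1,0,0), (0,1,1,1), (1,0,1,0), (1,0,1,1), (1,1,0,0), (1,1,0,1)
Count: 8 out of 16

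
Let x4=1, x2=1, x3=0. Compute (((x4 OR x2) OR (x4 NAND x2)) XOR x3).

Substituting: (((1 OR 1) OR (1 NAND 1)) XOR 0)
= 1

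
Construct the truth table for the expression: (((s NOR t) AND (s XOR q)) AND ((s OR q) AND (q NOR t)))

s | t | q | Output
------------------
0 | 0 | 0 | 0
0 | 0 | 1 | 0
0 | 1 | 0 | 0
0 | 1 | 1 | 0
1 | 0 | 0 | 0
1 | 0 | 1 | 0
1 | 1 | 0 | 0
1 | 1 | 1 | 0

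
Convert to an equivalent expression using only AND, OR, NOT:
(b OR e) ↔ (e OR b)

((b OR e) AND (e OR b)) OR (NOT (b OR e) AND NOT (e OR b))
(Biconditional = both true or both false)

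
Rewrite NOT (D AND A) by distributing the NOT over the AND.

NOT D OR NOT A
De Morgan's: NOT(AND of terms) = OR of negations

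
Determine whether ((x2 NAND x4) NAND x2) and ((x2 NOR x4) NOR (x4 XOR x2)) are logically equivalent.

No. Counterexample: with x2=0, x4=0, Expression 1 = 1 but Expression 2 = 0.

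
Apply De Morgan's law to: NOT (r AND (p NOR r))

NOT r OR NOT (p NOR r)
De Morgan's: NOT(AND of terms) = OR of negations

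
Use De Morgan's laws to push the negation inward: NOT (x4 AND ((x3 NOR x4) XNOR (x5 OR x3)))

NOT x4 OR NOT ((x3 NOR x4) XNOR (x5 OR x3))
De Morgan's: NOT(AND of terms) = OR of negations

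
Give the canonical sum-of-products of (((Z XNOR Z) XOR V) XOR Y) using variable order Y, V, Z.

Σm(0, 1, 6, 7) = (NOT Y AND NOT V AND NOT Z) OR (NOT Y AND NOT V AND Z) OR (Y AND V AND NOT Z) OR (Y AND V AND Z)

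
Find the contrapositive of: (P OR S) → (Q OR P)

Contrapositive: NOT (Q OR P) → NOT (P OR S)
Note: A statement and its contrapositive are logically equivalent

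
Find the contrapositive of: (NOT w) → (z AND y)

Contrapositive: NOT (z AND y) → w
Note: A statement and its contrapositive are logically equivalent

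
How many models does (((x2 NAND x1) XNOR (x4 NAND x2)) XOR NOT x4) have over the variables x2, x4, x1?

Satisfying assignments: (0,1,0), (0,1,1), (1,0,1), (1,1,1)
Count: 4 out of 8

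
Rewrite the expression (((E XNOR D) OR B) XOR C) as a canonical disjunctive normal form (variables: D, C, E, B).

(NOT D AND NOT C AND NOT E AND NOT B) OR (NOT D AND NOT C AND NOT E AND B) OR (NOT D AND NOT C AND E AND B) OR (NOT D AND C AND E AND NOT B) OR (D AND NOT C AND NOT E AND B) OR (D AND NOT C AND E AND NOT B) OR (D AND NOT C AND E AND B) OR (D AND C AND NOT E AND NOT B)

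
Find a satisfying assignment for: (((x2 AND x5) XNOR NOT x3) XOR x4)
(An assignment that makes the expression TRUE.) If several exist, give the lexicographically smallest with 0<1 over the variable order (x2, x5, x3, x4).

x2=0, x5=0, x3=0, x4=1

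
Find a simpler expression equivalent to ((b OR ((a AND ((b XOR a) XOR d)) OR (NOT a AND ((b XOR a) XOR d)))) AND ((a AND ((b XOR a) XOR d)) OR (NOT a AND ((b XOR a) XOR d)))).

By absorption (E AND (E OR v) = E) then distribution ((E AND v) OR (E AND NOT v) = E):
= ((b XOR a) XOR d)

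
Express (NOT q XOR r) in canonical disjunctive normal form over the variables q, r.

(NOT q AND NOT r) OR (q AND r)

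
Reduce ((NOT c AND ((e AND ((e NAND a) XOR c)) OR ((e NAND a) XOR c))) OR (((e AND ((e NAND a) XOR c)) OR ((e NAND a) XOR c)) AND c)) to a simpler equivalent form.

By distribution ((E AND v) OR (E AND NOT v) = E) then absorption (E OR (E AND v) = E):
= ((e NAND a) XOR c)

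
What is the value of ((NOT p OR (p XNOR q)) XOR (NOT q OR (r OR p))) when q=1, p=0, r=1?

Substituting: ((NOT 0 OR (0 XNOR 1)) XOR (NOT 1 OR (1 OR 0)))
= 0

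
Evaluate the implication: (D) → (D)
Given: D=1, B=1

Antecedent (D) = 1; consequent (D) = 1.
1 → 1 = 1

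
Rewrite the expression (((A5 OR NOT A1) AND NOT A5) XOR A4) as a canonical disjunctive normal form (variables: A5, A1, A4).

(NOT A5 AND NOT A1 AND NOT A4) OR (NOT A5 AND A1 AND A4) OR (A5 AND NOT A1 AND A4) OR (A5 AND A1 AND A4)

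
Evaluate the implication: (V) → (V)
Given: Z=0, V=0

Antecedent (V) = 0; consequent (V) = 0.
0 → 0 = 1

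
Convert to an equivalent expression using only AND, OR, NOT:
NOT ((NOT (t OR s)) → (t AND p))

(NOT (t OR s)) AND NOT (t AND p)
(Negated implication: NOT(A → B) = A AND NOT B)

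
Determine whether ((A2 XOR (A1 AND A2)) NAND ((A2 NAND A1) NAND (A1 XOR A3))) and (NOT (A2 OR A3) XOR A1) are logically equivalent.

No. Counterexample: with A1=0, A3=1, A2=0, Expression 1 = 1 but Expression 2 = 0.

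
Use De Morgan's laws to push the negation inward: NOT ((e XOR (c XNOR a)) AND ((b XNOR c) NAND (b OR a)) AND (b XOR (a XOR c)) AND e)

NOT (e XOR (c XNOR a)) OR NOT ((b XNOR c) NAND (b OR a)) OR NOT (b XOR (a XOR c)) OR NOT e
De Morgan's: NOT(AND of terms) = OR of negations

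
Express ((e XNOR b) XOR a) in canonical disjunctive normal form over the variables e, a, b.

(NOT e AND NOT a AND NOT b) OR (NOT e AND a AND b) OR (e AND NOT a AND b) OR (e AND a AND NOT b)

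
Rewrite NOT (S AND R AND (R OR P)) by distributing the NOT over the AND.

NOT S OR NOT R OR NOT (R OR P)
De Morgan's: NOT(AND of terms) = OR of negations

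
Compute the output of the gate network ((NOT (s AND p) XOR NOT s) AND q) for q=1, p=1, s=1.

Substituting: ((NOT (1 AND 1) XOR NOT 1) AND 1)
= 0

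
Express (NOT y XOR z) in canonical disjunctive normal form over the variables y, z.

(NOT y AND NOT z) OR (y AND z)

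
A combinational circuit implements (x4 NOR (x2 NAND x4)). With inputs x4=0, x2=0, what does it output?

Substituting: (0 NOR (0 NAND 0))
= 0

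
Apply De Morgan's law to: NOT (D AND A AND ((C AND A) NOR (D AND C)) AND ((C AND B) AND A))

NOT D OR NOT A OR NOT ((C AND A) NOR (D AND C)) OR NOT ((C AND B) AND A)
De Morgan's: NOT(AND of terms) = OR of negations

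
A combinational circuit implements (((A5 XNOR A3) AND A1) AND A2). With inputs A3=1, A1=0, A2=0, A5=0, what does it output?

Substituting: (((0 XNOR 1) AND 0) AND 0)
= 0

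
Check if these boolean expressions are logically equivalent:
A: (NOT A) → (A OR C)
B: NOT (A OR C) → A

Yes, Contrapositive is always equivalent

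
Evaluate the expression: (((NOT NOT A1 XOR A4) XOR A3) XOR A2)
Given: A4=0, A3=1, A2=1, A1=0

Substituting: (((NOT NOT 0 XOR 0) XOR 1) XOR 1)
= 0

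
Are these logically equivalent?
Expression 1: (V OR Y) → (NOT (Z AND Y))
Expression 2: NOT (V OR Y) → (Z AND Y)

No, Inverse is not equivalent to original (counterexample: Y=0, Z=0, V=0)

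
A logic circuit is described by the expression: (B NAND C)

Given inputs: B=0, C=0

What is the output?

Substituting: (0 NAND 0)
= 1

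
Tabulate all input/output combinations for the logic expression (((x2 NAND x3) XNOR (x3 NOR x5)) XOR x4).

x5 | x3 | x4 | x2 | Output
--------------------------
0 | 0 | 0 | 0 | 1
0 | 0 | 0 | 1 | 1
0 | 0 | 1 | 0 | 0
0 | 0 | 1 | 1 | 0
0 | 1 | 0 | 0 | 0
0 | 1 | 0 | 1 | 1
0 | 1 | 1 | 0 | 1
0 | 1 | 1 | 1 | 0
1 | 0 | 0 | 0 | 0
1 | 0 | 0 | 1 | 0
1 | 0 | 1 | 0 | 1
1 | 0 | 1 | 1 | 1
1 | 1 | 0 | 0 | 0
1 | 1 | 0 | 1 | 1
1 | 1 | 1 | 0 | 1
1 | 1 | 1 | 1 | 0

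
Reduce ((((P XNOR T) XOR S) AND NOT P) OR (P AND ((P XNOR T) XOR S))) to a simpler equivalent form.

By distribution ((E AND v) OR (E AND NOT v) = E):
= ((P XNOR T) XOR S)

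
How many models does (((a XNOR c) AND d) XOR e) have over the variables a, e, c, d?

Satisfying assignments: (0,0,0,1), (0,1,0,0), (0,1,1,0), (0,1,1,1), (1,0,1,1), (1,1,0,0), (1,1,0,1), (1,1,1,0)
Count: 8 out of 16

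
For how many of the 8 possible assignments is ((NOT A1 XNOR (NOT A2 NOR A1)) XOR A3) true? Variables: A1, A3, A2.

Satisfying assignments: (0,0,1), (0,1,0), (1,0,0), (1,0,1)
Count: 4 out of 8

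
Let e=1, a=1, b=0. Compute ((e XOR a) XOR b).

Substituting: ((1 XOR 1) XOR 0)
= 0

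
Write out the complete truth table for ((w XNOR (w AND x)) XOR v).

w | x | v | Output
------------------
0 | 0 | 0 | 1
0 | 0 | 1 | 0
0 | 1 | 0 | 1
0 | 1 | 1 | 0
1 | 0 | 0 | 0
1 | 0 | 1 | 1
1 | 1 | 0 | 1
1 | 1 | 1 | 0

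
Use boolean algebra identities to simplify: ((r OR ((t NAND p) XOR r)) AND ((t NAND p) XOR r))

By absorption (E AND (E OR v) = E):
= ((t NAND p) XOR r)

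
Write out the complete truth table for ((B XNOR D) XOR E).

D | B | E | Output
------------------
0 | 0 | 0 | 1
0 | 0 | 1 | 0
0 | 1 | 0 | 0
0 | 1 | 1 | 1
1 | 0 | 0 | 0
1 | 0 | 1 | 1
1 | 1 | 0 | 1
1 | 1 | 1 | 0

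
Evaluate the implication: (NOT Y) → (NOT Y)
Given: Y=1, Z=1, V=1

Antecedent (NOT Y) = 0; consequent (NOT Y) = 0.
0 → 0 = 1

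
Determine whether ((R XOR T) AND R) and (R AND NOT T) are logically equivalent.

Yes, they are equivalent — the two output columns agree on all 4 assignments:
R | T | Expression 1 | Expression 2
-----------------------------------
0 | 0 | 0 | 0
0 | 1 | 0 | 0
1 | 0 | 1 | 1
1 | 1 | 0 | 0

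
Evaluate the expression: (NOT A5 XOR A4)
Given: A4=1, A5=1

Substituting: (NOT 1 XOR 1)
= 1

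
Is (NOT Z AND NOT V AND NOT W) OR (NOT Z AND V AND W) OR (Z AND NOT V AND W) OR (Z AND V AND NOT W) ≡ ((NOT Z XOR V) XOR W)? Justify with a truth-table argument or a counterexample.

Yes, they are equivalent — the two output columns agree on all 8 assignments:
Z | V | W | Expression 1 | Expression 2
---------------------------------------
0 | 0 | 0 | 1 | 1
0 | 0 | 1 | 0 | 0
0 | 1 | 0 | 0 | 0
0 | 1 | 1 | 1 | 1
1 | 0 | 0 | 0 | 0
1 | 0 | 1 | 1 | 1
1 | 1 | 0 | 1 | 1
1 | 1 | 1 | 0 | 0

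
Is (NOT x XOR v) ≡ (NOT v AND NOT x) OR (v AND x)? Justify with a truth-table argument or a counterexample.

Yes, they are equivalent — the two output columns agree on all 4 assignments:
v | x | Expression 1 | Expression 2
-----------------------------------
0 | 0 | 1 | 1
0 | 1 | 0 | 0
1 | 0 | 0 | 0
1 | 1 | 1 | 1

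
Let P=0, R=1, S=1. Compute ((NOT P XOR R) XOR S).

Substituting: ((NOT 0 XOR 1) XOR 1)
= 1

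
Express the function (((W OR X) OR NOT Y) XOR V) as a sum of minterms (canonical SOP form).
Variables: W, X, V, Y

Σm(0, 3, 4, 5, 8, 9, 12, 13) = (NOT W AND NOT X AND NOT V AND NOT Y) OR (NOT W AND NOT X AND V AND Y) OR (NOT W AND X AND NOT V AND NOT Y) OR (NOT W AND X AND NOT V AND Y) OR (W AND NOT X AND NOT V AND NOT Y) OR (W AND NOT X AND NOT V AND Y) OR (W AND X AND NOT V AND NOT Y) OR (W AND X AND NOT V AND Y)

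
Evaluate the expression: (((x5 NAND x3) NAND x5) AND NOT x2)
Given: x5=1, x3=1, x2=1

Substituting: (((1 NAND 1) NAND 1) AND NOT 1)
= 0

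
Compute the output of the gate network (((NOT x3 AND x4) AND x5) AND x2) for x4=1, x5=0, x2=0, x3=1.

Substituting: (((NOT 1 AND 1) AND 0) AND 0)
= 0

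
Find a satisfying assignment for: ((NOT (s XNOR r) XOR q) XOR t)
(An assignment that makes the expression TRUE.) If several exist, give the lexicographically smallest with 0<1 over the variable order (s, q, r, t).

s=0, q=0, r=0, t=1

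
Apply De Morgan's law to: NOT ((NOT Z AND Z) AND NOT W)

NOT (NOT Z AND Z) OR W
De Morgan's: NOT(AND of terms) = OR of negations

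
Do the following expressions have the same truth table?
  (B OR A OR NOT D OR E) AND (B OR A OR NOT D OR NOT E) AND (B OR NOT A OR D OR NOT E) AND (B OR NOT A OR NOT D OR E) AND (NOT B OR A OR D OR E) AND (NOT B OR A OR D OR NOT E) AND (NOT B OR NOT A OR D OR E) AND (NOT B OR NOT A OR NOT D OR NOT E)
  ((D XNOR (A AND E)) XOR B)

Yes, they are equivalent — the two output columns agree on all 16 assignments:
B | A | D | E | Expression 1 | Expression 2
-------------------------------------------
0 | 0 | 0 | 0 | 1 | 1
0 | 0 | 0 | 1 | 1 | 1
0 | 0 | 1 | 0 | 0 | 0
0 | 0 | 1 | 1 | 0 | 0
0 | 1 | 0 | 0 | 1 | 1
0 | 1 | 0 | 1 | 0 | 0
0 | 1 | 1 | 0 | 0 | 0
0 | 1 | 1 | 1 | 1 | 1
1 | 0 | 0 | 0 | 0 | 0
1 | 0 | 0 | 1 | 0 | 0
1 | 0 | 1 | 0 | 1 | 1
1 | 0 | 1 | 1 | 1 | 1
1 | 1 | 0 | 0 | 0 | 0
1 | 1 | 0 | 1 | 1 | 1
1 | 1 | 1 | 0 | 1 | 1
1 | 1 | 1 | 1 | 0 | 0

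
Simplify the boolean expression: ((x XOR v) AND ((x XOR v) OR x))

By absorption (E AND (E OR v) = E):
= (x XOR v)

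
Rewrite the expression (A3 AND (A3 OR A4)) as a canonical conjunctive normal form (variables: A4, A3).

(A4 OR A3) AND (NOT A4 OR A3)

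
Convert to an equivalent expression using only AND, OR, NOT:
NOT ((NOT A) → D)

(NOT A) AND NOT D
(Negated implication: NOT(A → B) = A AND NOT B)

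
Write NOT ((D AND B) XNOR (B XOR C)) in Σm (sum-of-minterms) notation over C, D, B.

Σm(1, 4, 6, 7) = (NOT C AND NOT D AND B) OR (C AND NOT D AND NOT B) OR (C AND D AND NOT B) OR (C AND D AND B)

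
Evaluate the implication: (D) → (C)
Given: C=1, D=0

Antecedent (D) = 0; consequent (C) = 1.
0 → 1 = 1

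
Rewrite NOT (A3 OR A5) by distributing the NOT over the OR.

NOT A3 AND NOT A5
De Morgan's: NOT(OR of terms) = AND of negations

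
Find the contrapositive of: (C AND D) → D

Contrapositive: NOT D → NOT (C AND D)
Note: A statement and its contrapositive are logically equivalent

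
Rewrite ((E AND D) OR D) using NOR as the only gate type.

((((E NOR E) NOR (D NOR D)) NOR D) NOR (((E NOR E) NOR (D NOR D)) NOR D))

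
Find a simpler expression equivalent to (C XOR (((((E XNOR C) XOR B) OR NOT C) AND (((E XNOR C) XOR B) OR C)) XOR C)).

By XOR self-cancellation ((E XOR v) XOR v = E) then distribution ((E OR v) AND (E OR NOT v) = E):
= ((E XNOR C) XOR B)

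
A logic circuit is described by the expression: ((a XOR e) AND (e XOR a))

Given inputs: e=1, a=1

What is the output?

Substituting: ((1 XOR 1) AND (1 XOR 1))
= 0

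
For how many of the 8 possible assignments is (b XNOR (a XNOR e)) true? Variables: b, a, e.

Satisfying assignments: (0,0,1), (0,1,0), (1,0,0), (1,1,1)
Count: 4 out of 8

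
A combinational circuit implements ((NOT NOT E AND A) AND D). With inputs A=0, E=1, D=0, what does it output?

Substituting: ((NOT NOT 1 AND 0) AND 0)
= 0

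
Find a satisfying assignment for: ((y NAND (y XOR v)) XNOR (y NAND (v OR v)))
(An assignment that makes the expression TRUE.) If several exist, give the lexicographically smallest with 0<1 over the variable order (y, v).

y=0, v=0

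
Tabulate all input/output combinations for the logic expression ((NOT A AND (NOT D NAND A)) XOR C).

A | D | C | Output
------------------
0 | 0 | 0 | 1
0 | 0 | 1 | 0
0 | 1 | 0 | 1
0 | 1 | 1 | 0
1 | 0 | 0 | 0
1 | 0 | 1 | 1
1 | 1 | 0 | 0
1 | 1 | 1 | 1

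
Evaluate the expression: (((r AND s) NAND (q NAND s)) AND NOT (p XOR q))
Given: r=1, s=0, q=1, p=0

Substituting: (((1 AND 0) NAND (1 NAND 0)) AND NOT (0 XOR 1))
= 0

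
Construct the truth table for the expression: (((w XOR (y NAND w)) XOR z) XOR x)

z | x | w | y | Output
----------------------
0 | 0 | 0 | 0 | 1
0 | 0 | 0 | 1 | 1
0 | 0 | 1 | 0 | 0
0 | 0 | 1 | 1 | 1
0 | 1 | 0 | 0 | 0
0 | 1 | 0 | 1 | 0
0 | 1 | 1 | 0 | 1
0 | 1 | 1 | 1 | 0
1 | 0 | 0 | 0 | 0
1 | 0 | 0 | 1 | 0
1 | 0 | 1 | 0 | 1
1 | 0 | 1 | 1 | 0
1 | 1 | 0 | 0 | 1
1 | 1 | 0 | 1 | 1
1 | 1 | 1 | 0 | 0
1 | 1 | 1 | 1 | 1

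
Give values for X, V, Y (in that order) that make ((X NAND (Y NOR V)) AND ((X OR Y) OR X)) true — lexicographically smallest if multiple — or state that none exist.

X=0, V=0, Y=1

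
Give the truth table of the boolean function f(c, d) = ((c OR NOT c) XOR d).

c | d | Output
--------------
0 | 0 | 1
0 | 1 | 0
1 | 0 | 1
1 | 1 | 0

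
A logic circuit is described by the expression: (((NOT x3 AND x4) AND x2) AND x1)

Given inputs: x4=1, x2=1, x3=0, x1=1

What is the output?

Substituting: (((NOT 0 AND 1) AND 1) AND 1)
= 1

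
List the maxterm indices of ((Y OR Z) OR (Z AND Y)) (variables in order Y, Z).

ΠM(0) = (Y OR Z)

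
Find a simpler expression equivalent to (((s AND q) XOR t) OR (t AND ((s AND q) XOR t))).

By absorption (E OR (E AND v) = E):
= ((s AND q) XOR t)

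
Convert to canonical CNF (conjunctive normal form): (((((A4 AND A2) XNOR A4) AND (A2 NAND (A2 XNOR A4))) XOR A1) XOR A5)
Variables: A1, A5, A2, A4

(A1 OR A5 OR A2 OR NOT A4) AND (A1 OR A5 OR NOT A2 OR NOT A4) AND (A1 OR NOT A5 OR A2 OR A4) AND (A1 OR NOT A5 OR NOT A2 OR A4) AND (NOT A1 OR A5 OR A2 OR A4) AND (NOT A1 OR A5 OR NOT A2 OR A4) AND (NOT A1 OR NOT A5 OR A2 OR NOT A4) AND (NOT A1 OR NOT A5 OR NOT A2 OR NOT A4)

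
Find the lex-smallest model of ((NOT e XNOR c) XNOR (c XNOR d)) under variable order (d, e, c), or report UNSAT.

d=0, e=1, c=0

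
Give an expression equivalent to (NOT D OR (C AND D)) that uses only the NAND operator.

(((D NAND D) NAND (D NAND D)) NAND (((C NAND D) NAND (C NAND D)) NAND ((C NAND D) NAND (C NAND D))))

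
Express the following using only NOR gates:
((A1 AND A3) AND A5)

((((A1 NOR A1) NOR (A3 NOR A3)) NOR ((A1 NOR A1) NOR (A3 NOR A3))) NOR (A5 NOR A5))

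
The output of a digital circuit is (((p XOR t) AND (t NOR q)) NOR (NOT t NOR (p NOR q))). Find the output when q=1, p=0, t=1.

Substituting: (((0 XOR 1) AND (1 NOR 1)) NOR (NOT 1 NOR (0 NOR 1)))
= 0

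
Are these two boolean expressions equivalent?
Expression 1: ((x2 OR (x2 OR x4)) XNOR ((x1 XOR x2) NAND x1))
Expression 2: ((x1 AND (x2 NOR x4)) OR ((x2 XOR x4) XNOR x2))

No. Counterexample: with x1=0, x4=0, x2=0, Expression 1 = 0 but Expression 2 = 1.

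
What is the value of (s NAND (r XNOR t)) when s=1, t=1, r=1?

Substituting: (1 NAND (1 XNOR 1))
= 0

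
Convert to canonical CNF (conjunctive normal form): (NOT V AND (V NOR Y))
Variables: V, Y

(V OR NOT Y) AND (NOT V OR Y) AND (NOT V OR NOT Y)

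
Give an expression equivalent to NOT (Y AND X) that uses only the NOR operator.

(((Y NOR Y) NOR (X NOR X)) NOR ((Y NOR Y) NOR (X NOR X)))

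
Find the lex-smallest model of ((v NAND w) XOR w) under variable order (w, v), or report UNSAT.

w=0, v=0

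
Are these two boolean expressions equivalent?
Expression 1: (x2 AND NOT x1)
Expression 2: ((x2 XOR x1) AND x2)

Yes, they are equivalent — the two output columns agree on all 4 assignments:
x2 | x1 | Expression 1 | Expression 2
-------------------------------------
0 | 0 | 0 | 0
0 | 1 | 0 | 0
1 | 0 | 1 | 1
1 | 1 | 0 | 0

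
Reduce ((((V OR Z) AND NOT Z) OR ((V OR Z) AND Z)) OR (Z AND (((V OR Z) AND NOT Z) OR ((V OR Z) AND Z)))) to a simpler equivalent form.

By absorption (E OR (E AND v) = E) then distribution ((E AND v) OR (E AND NOT v) = E):
= (V OR Z)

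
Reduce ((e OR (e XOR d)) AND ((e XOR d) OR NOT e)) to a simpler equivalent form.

By distribution ((E OR v) AND (E OR NOT v) = E):
= (e XOR d)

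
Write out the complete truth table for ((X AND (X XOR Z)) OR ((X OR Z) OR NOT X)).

Z | X | Output
--------------
0 | 0 | 1
0 | 1 | 1
1 | 0 | 1
1 | 1 | 1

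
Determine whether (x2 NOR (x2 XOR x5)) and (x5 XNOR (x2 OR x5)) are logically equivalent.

No. Counterexample: with x5=1, x2=0, Expression 1 = 0 but Expression 2 = 1.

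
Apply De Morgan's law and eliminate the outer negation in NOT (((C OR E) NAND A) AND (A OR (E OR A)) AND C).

NOT ((C OR E) NAND A) OR NOT (A OR (E OR A)) OR NOT C
De Morgan's: NOT(AND of terms) = OR of negations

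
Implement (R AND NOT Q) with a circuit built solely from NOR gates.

((R NOR R) NOR ((Q NOR Q) NOR (Q NOR Q)))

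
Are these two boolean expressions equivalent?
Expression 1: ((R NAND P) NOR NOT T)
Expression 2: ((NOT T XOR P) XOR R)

No. Counterexample: with T=0, P=0, R=0, Expression 1 = 0 but Expression 2 = 1.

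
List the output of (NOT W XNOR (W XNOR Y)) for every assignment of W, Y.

W | Y | Output
--------------
0 | 0 | 1
0 | 1 | 0
1 | 0 | 1
1 | 1 | 0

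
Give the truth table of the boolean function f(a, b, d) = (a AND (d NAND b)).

a | b | d | Output
------------------
0 | 0 | 0 | 0
0 | 0 | 1 | 0
0 | 1 | 0 | 0
0 | 1 | 1 | 0
1 | 0 | 0 | 1
1 | 0 | 1 | 1
1 | 1 | 0 | 1
1 | 1 | 1 | 0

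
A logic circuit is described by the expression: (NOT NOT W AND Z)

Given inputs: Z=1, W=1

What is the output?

Substituting: (NOT NOT 1 AND 1)
= 1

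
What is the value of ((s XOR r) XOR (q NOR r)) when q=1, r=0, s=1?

Substituting: ((1 XOR 0) XOR (1 NOR 0))
= 1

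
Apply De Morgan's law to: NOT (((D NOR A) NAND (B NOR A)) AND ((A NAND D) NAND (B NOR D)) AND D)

NOT ((D NOR A) NAND (B NOR A)) OR NOT ((A NAND D) NAND (B NOR D)) OR NOT D
De Morgan's: NOT(AND of terms) = OR of negations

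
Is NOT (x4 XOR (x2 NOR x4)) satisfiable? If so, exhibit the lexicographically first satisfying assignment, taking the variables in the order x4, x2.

x4=0, x2=1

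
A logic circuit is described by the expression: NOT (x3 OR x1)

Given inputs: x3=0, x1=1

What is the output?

Substituting: NOT (0 OR 1)
= 0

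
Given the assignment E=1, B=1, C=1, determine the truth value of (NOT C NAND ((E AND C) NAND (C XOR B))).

Substituting: (NOT 1 NAND ((1 AND 1) NAND (1 XOR 1)))
= 1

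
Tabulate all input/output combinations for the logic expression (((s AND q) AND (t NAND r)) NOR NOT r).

r | s | q | t | Output
----------------------
0 | 0 | 0 | 0 | 0
0 | 0 | 0 | 1 | 0
0 | 0 | 1 | 0 | 0
0 | 0 | 1 | 1 | 0
0 | 1 | 0 | 0 | 0
0 | 1 | 0 | 1 | 0
0 | 1 | 1 | 0 | 0
0 | 1 | 1 | 1 | 0
1 | 0 | 0 | 0 | 1
1 | 0 | 0 | 1 | 1
1 | 0 | 1 | 0 | 1
1 | 0 | 1 | 1 | 1
1 | 1 | 0 | 0 | 1
1 | 1 | 0 | 1 | 1
1 | 1 | 1 | 0 | 0
1 | 1 | 1 | 1 | 1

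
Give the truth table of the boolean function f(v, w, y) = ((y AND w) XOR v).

v | w | y | Output
------------------
0 | 0 | 0 | 0
0 | 0 | 1 | 0
0 | 1 | 0 | 0
0 | 1 | 1 | 1
1 | 0 | 0 | 1
1 | 0 | 1 | 1
1 | 1 | 0 | 1
1 | 1 | 1 | 0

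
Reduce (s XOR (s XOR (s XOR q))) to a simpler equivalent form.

By XOR self-cancellation ((E XOR v) XOR v = E):
= (s XOR q)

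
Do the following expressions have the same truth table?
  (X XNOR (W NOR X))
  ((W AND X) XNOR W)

No. Counterexample: with W=0, X=0, Expression 1 = 0 but Expression 2 = 1.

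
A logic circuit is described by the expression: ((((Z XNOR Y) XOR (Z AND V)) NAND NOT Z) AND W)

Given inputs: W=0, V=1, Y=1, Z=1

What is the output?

Substituting: ((((1 XNOR 1) XOR (1 AND 1)) NAND NOT 1) AND 0)
= 0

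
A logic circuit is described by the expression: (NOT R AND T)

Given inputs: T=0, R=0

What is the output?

Substituting: (NOT 0 AND 0)
= 0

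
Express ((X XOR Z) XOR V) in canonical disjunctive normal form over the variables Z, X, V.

(NOT Z AND NOT X AND V) OR (NOT Z AND X AND NOT V) OR (Z AND NOT X AND NOT V) OR (Z AND X AND V)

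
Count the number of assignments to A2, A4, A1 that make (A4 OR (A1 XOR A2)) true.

Satisfying assignments: (0,0,1), (0,1,0), (0,1,1), (1,0,0), (1,1,0), (1,1,1)
Count: 6 out of 8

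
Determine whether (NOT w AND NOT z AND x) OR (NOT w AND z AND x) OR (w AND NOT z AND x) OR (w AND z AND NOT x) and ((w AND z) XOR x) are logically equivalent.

Yes, they are equivalent — the two output columns agree on all 8 assignments:
w | z | x | Expression 1 | Expression 2
---------------------------------------
0 | 0 | 0 | 0 | 0
0 | 0 | 1 | 1 | 1
0 | 1 | 0 | 0 | 0
0 | 1 | 1 | 1 | 1
1 | 0 | 0 | 0 | 0
1 | 0 | 1 | 1 | 1
1 | 1 | 0 | 1 | 1
1 | 1 | 1 | 0 | 0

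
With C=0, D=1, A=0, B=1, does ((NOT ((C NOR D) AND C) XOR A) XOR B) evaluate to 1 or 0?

Substituting: ((NOT ((0 NOR 1) AND 0) XOR 0) XOR 1)
= 0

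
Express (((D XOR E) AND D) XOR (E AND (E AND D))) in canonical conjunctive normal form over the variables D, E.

(D OR E) AND (D OR NOT E)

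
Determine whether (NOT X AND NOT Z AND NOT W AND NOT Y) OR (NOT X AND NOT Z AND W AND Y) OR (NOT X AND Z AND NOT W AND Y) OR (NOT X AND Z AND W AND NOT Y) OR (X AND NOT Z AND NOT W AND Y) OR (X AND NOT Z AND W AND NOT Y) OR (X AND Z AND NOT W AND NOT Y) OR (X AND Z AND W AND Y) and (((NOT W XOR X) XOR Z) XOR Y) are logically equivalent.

Yes, they are equivalent — the two output columns agree on all 16 assignments:
X | Z | W | Y | Expression 1 | Expression 2
-------------------------------------------
0 | 0 | 0 | 0 | 1 | 1
0 | 0 | 0 | 1 | 0 | 0
0 | 0 | 1 | 0 | 0 | 0
0 | 0 | 1 | 1 | 1 | 1
0 | 1 | 0 | 0 | 0 | 0
0 | 1 | 0 | 1 | 1 | 1
0 | 1 | 1 | 0 | 1 | 1
0 | 1 | 1 | 1 | 0 | 0
1 | 0 | 0 | 0 | 0 | 0
1 | 0 | 0 | 1 | 1 | 1
1 | 0 | 1 | 0 | 1 | 1
1 | 0 | 1 | 1 | 0 | 0
1 | 1 | 0 | 0 | 1 | 1
1 | 1 | 0 | 1 | 0 | 0
1 | 1 | 1 | 0 | 0 | 0
1 | 1 | 1 | 1 | 1 | 1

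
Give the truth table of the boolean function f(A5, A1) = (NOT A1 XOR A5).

A5 | A1 | Output
----------------
0 | 0 | 1
0 | 1 | 0
1 | 0 | 0
1 | 1 | 1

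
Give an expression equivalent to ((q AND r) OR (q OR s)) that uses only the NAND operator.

((((q NAND r) NAND (q NAND r)) NAND ((q NAND r) NAND (q NAND r))) NAND (((q NAND q) NAND (s NAND s)) NAND ((q NAND q) NAND (s NAND s))))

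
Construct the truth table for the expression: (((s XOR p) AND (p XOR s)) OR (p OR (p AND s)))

p | s | Output
--------------
0 | 0 | 0
0 | 1 | 1
1 | 0 | 1
1 | 1 | 1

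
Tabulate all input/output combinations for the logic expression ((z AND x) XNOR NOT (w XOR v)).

w | x | z | v | Output
----------------------
0 | 0 | 0 | 0 | 0
0 | 0 | 0 | 1 | 1
0 | 0 | 1 | 0 | 0
0 | 0 | 1 | 1 | 1
0 | 1 | 0 | 0 | 0
0 | 1 | 0 | 1 | 1
0 | 1 | 1 | 0 | 1
0 | 1 | 1 | 1 | 0
1 | 0 | 0 | 0 | 1
1 | 0 | 0 | 1 | 0
1 | 0 | 1 | 0 | 1
1 | 0 | 1 | 1 | 0
1 | 1 | 0 | 0 | 1
1 | 1 | 0 | 1 | 0
1 | 1 | 1 | 0 | 0
1 | 1 | 1 | 1 | 1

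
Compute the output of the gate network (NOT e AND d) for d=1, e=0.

Substituting: (NOT 0 AND 1)
= 1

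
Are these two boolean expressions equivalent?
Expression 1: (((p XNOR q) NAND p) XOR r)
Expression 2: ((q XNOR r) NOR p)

No. Counterexample: with q=0, r=0, p=0, Expression 1 = 1 but Expression 2 = 0.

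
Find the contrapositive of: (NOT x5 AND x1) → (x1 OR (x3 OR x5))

Contrapositive: NOT (x1 OR (x3 OR x5)) → NOT (NOT x5 AND x1)
Note: A statement and its contrapositive are logically equivalent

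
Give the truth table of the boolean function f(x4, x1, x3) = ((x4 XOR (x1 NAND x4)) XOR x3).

x4 | x1 | x3 | Output
---------------------
0 | 0 | 0 | 1
0 | 0 | 1 | 0
0 | 1 | 0 | 1
0 | 1 | 1 | 0
1 | 0 | 0 | 0
1 | 0 | 1 | 1
1 | 1 | 0 | 1
1 | 1 | 1 | 0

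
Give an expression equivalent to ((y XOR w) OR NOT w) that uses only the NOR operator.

((((((y NOR w) NOR (y NOR w)) NOR ((y NOR w) NOR (y NOR w))) NOR ((((y NOR y) NOR (w NOR w)) NOR ((y NOR y) NOR (w NOR w))) NOR (((y NOR y) NOR (w NOR w)) NOR ((y NOR y) NOR (w NOR w))))) NOR (w NOR w)) NOR (((((y NOR w) NOR (y NOR w)) NOR ((y NOR w) NOR (y NOR w))) NOR ((((y NOR y) NOR (w NOR w)) NOR ((y NOR y) NOR (w NOR w))) NOR (((y NOR y) NOR (w NOR w)) NOR ((y NOR y) NOR (w NOR w))))) NOR (w NOR w)))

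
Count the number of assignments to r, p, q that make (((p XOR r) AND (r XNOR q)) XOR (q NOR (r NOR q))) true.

Satisfying assignments: (0,1,0), (1,0,0), (1,0,1), (1,1,0)
Count: 4 out of 8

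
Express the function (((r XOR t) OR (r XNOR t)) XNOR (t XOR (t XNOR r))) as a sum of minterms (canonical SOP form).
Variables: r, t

Σm(0, 1) = (NOT r AND NOT t) OR (NOT r AND t)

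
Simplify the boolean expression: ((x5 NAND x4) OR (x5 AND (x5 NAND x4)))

By absorption (E OR (E AND v) = E):
= (x5 NAND x4)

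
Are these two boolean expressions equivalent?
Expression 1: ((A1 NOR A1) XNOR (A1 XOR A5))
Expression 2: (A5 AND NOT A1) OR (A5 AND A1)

Yes, they are equivalent — the two output columns agree on all 4 assignments:
A5 | A1 | Expression 1 | Expression 2
-------------------------------------
0 | 0 | 0 | 0
0 | 1 | 0 | 0
1 | 0 | 1 | 1
1 | 1 | 1 | 1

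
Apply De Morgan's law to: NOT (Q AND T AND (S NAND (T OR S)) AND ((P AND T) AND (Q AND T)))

NOT Q OR NOT T OR NOT (S NAND (T OR S)) OR NOT ((P AND T) AND (Q AND T))
De Morgan's: NOT(AND of terms) = OR of negations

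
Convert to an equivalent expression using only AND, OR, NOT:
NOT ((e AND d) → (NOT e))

(e AND d) AND e
(Negated implication: NOT(A → B) = A AND NOT B)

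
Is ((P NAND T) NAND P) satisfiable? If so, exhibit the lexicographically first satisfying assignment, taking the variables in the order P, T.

P=0, T=0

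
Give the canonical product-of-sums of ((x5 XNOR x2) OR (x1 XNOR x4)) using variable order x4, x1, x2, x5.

ΠM(5, 6, 9, 10) = (x4 OR NOT x1 OR x2 OR NOT x5) AND (x4 OR NOT x1 OR NOT x2 OR x5) AND (NOT x4 OR x1 OR x2 OR NOT x5) AND (NOT x4 OR x1 OR NOT x2 OR x5)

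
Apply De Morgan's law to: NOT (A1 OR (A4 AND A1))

NOT A1 AND NOT (A4 AND A1)
De Morgan's: NOT(OR of terms) = AND of negations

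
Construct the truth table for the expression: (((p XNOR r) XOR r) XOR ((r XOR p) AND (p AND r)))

r | p | Output
--------------
0 | 0 | 1
0 | 1 | 0
1 | 0 | 1
1 | 1 | 0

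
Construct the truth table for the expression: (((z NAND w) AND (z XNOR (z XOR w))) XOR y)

y | w | z | Output
------------------
0 | 0 | 0 | 1
0 | 0 | 1 | 1
0 | 1 | 0 | 0
0 | 1 | 1 | 0
1 | 0 | 0 | 0
1 | 0 | 1 | 0
1 | 1 | 0 | 1
1 | 1 | 1 | 1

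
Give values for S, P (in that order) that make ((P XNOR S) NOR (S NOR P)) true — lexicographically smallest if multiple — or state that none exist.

S=0, P=1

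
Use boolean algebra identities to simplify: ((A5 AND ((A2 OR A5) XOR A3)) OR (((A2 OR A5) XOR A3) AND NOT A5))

By distribution ((E AND v) OR (E AND NOT v) = E):
= ((A2 OR A5) XOR A3)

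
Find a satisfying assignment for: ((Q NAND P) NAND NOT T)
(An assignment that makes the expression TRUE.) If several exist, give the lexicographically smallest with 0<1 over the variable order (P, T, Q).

P=0, T=1, Q=0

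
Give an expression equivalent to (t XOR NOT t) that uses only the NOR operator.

((((t NOR (t NOR t)) NOR (t NOR (t NOR t))) NOR ((t NOR (t NOR t)) NOR (t NOR (t NOR t)))) NOR ((((t NOR t) NOR ((t NOR t) NOR (t NOR t))) NOR ((t NOR t) NOR ((t NOR t) NOR (t NOR t)))) NOR (((t NOR t) NOR ((t NOR t) NOR (t NOR t))) NOR ((t NOR t) NOR ((t NOR t) NOR (t NOR t))))))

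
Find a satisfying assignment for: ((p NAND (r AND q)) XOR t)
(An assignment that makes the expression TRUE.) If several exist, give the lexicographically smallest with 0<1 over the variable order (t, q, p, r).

t=0, q=0, p=0, r=0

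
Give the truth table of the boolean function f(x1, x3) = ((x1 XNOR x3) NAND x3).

x1 | x3 | Output
----------------
0 | 0 | 1
0 | 1 | 1
1 | 0 | 1
1 | 1 | 0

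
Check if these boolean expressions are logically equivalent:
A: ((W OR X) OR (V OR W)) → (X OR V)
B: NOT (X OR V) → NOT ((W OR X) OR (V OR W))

Yes, Contrapositive is always equivalent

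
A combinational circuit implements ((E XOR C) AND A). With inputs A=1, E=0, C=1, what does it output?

Substituting: ((0 XOR 1) AND 1)
= 1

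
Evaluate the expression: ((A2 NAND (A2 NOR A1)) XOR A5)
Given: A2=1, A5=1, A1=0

Substituting: ((1 NAND (1 NOR 0)) XOR 1)
= 0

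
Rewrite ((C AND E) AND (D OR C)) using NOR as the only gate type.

((((C NOR C) NOR (E NOR E)) NOR ((C NOR C) NOR (E NOR E))) NOR (((D NOR C) NOR (D NOR C)) NOR ((D NOR C) NOR (D NOR C))))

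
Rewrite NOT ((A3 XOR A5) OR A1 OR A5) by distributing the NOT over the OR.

NOT (A3 XOR A5) AND NOT A1 AND NOT A5
De Morgan's: NOT(OR of terms) = AND of negations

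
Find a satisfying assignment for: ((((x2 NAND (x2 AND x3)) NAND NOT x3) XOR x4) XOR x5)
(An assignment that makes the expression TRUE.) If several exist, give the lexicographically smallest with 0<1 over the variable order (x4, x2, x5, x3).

x4=0, x2=0, x5=0, x3=1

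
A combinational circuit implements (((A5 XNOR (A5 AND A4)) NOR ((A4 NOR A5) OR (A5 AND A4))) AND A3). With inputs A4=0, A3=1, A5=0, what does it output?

Substituting: (((0 XNOR (0 AND 0)) NOR ((0 NOR 0) OR (0 AND 0))) AND 1)
= 0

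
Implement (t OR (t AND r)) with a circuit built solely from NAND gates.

((t NAND t) NAND (((t NAND r) NAND (t NAND r)) NAND ((t NAND r) NAND (t NAND r))))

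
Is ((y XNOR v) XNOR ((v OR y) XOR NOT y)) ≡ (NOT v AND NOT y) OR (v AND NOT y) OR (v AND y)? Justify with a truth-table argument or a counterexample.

Yes, they are equivalent — the two output columns agree on all 4 assignments:
v | y | Expression 1 | Expression 2
-----------------------------------
0 | 0 | 1 | 1
0 | 1 | 0 | 0
1 | 0 | 1 | 1
1 | 1 | 1 | 1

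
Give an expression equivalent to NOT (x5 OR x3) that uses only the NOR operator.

(((x5 NOR x3) NOR (x5 NOR x3)) NOR ((x5 NOR x3) NOR (x5 NOR x3)))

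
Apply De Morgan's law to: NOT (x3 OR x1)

NOT x3 AND NOT x1
De Morgan's: NOT(OR of terms) = AND of negations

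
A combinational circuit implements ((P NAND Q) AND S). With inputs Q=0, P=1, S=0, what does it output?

Substituting: ((1 NAND 0) AND 0)
= 0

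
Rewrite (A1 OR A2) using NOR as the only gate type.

((A1 NOR A2) NOR (A1 NOR A2))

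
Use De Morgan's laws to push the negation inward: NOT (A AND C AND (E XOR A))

NOT A OR NOT C OR NOT (E XOR A)
De Morgan's: NOT(AND of terms) = OR of negations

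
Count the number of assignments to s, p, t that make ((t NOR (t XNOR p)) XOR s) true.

Satisfying assignments: (0,1,0), (1,0,0), (1,0,1), (1,1,1)
Count: 4 out of 8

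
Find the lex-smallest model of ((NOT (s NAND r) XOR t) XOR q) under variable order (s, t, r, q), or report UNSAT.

s=0, t=0, r=0, q=1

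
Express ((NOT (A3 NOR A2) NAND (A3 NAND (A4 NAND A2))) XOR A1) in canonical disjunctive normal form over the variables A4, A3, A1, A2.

(NOT A4 AND NOT A3 AND NOT A1 AND NOT A2) OR (NOT A4 AND NOT A3 AND A1 AND A2) OR (NOT A4 AND A3 AND NOT A1 AND NOT A2) OR (NOT A4 AND A3 AND NOT A1 AND A2) OR (A4 AND NOT A3 AND NOT A1 AND NOT A2) OR (A4 AND NOT A3 AND A1 AND A2) OR (A4 AND A3 AND NOT A1 AND NOT A2) OR (A4 AND A3 AND A1 AND A2)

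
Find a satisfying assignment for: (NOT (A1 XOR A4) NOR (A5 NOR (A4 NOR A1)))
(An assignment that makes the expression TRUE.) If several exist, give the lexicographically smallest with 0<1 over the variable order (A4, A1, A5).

A4=0, A1=1, A5=1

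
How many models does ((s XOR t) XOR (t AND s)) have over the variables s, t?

Satisfying assignments: (0,1), (1,0), (1,1)
Count: 3 out of 4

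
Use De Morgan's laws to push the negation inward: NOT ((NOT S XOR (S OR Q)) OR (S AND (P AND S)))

NOT (NOT S XOR (S OR Q)) AND NOT (S AND (P AND S))
De Morgan's: NOT(OR of terms) = AND of negations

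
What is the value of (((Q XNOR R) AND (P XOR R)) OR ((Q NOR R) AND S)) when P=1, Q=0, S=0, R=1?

Substituting: (((0 XNOR 1) AND (1 XOR 1)) OR ((0 NOR 1) AND 0))
= 0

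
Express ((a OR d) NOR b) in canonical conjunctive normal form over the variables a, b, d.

(a OR b OR NOT d) AND (a OR NOT b OR d) AND (a OR NOT b OR NOT d) AND (NOT a OR b OR d) AND (NOT a OR b OR NOT d) AND (NOT a OR NOT b OR d) AND (NOT a OR NOT b OR NOT d)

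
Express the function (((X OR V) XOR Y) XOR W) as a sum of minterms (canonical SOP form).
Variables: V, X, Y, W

Σm(1, 2, 4, 7, 8, 11, 12, 15) = (NOT V AND NOT X AND NOT Y AND W) OR (NOT V AND NOT X AND Y AND NOT W) OR (NOT V AND X AND NOT Y AND NOT W) OR (NOT V AND X AND Y AND W) OR (V AND NOT X AND NOT Y AND NOT W) OR (V AND NOT X AND Y AND W) OR (V AND X AND NOT Y AND NOT W) OR (V AND X AND Y AND W)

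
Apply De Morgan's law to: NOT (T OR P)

NOT T AND NOT P
De Morgan's: NOT(OR of terms) = AND of negations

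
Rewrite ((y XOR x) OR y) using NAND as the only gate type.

((((y NAND (y NAND x)) NAND (x NAND (y NAND x))) NAND ((y NAND (y NAND x)) NAND (x NAND (y NAND x)))) NAND (y NAND y))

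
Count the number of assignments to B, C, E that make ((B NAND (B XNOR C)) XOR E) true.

Satisfying assignments: (0,0,0), (0,1,0), (1,0,0), (1,1,1)
Count: 4 out of 8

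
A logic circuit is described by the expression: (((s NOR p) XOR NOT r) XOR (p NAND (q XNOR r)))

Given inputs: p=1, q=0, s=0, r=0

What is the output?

Substituting: (((0 NOR 1) XOR NOT 0) XOR (1 NAND (0 XNOR 0)))
= 1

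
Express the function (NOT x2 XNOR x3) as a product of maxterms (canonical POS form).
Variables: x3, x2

ΠM(0, 3) = (x3 OR x2) AND (NOT x3 OR NOT x2)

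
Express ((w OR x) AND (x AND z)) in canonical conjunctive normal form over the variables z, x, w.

(z OR x OR w) AND (z OR x OR NOT w) AND (z OR NOT x OR w) AND (z OR NOT x OR NOT w) AND (NOT z OR x OR w) AND (NOT z OR x OR NOT w)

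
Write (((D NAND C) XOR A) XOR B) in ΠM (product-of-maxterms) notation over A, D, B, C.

ΠM(2, 3, 5, 6, 8, 9, 12, 15) = (A OR D OR NOT B OR C) AND (A OR D OR NOT B OR NOT C) AND (A OR NOT D OR B OR NOT C) AND (A OR NOT D OR NOT B OR C) AND (NOT A OR D OR B OR C) AND (NOT A OR D OR B OR NOT C) AND (NOT A OR NOT D OR B OR C) AND (NOT A OR NOT D OR NOT B OR NOT C)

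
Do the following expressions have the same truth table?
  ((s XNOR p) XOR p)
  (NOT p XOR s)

No. Counterexample: with p=1, s=0, Expression 1 = 1 but Expression 2 = 0.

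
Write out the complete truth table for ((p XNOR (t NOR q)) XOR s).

s | t | p | q | Output
----------------------
0 | 0 | 0 | 0 | 0
0 | 0 | 0 | 1 | 1
0 | 0 | 1 | 0 | 1
0 | 0 | 1 | 1 | 0
0 | 1 | 0 | 0 | 1
0 | 1 | 0 | 1 | 1
0 | 1 | 1 | 0 | 0
0 | 1 | 1 | 1 | 0
1 | 0 | 0 | 0 | 1
1 | 0 | 0 | 1 | 0
1 | 0 | 1 | 0 | 0
1 | 0 | 1 | 1 | 1
1 | 1 | 0 | 0 | 0
1 | 1 | 0 | 1 | 0
1 | 1 | 1 | 0 | 1
1 | 1 | 1 | 1 | 1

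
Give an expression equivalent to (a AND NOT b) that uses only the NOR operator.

((a NOR a) NOR ((b NOR b) NOR (b NOR b)))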